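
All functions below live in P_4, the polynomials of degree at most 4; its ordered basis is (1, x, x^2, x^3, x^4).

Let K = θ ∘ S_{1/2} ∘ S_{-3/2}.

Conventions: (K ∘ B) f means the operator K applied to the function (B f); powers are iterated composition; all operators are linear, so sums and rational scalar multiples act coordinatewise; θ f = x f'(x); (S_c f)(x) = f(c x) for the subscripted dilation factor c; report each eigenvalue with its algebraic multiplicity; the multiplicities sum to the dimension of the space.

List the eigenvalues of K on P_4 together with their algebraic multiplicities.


image of 1: 0
image of x: -(3/4)x
image of x^2: (9/8)x^2
image of x^3: -(81/64)x^3
image of x^4: (81/64)x^4
the matrix is upper triangular; its diagonal is (0, -3/4, 9/8, -81/64, 81/64)
for a triangular matrix the eigenvalues are the diagonal entries, with algebraic multiplicity their repetition count

λ = -81/64 (multiplicity 1), λ = -3/4 (multiplicity 1), λ = 0 (multiplicity 1), λ = 9/8 (multiplicity 1), λ = 81/64 (multiplicity 1)


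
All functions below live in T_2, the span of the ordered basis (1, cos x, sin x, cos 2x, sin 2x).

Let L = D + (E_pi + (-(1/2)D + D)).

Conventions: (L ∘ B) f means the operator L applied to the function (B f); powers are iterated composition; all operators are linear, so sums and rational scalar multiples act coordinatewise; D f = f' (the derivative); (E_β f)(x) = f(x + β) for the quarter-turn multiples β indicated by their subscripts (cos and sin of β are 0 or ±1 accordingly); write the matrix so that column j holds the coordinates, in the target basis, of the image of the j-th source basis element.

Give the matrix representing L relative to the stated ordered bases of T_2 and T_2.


the matrix is [[1, 0, 0, 0, 0]; [0, -1, 3/2, 0, 0]; [0, -3/2, -1, 0, 0]; [0, 0, 0, 1, 3]; [0, 0, 0, -3, 1]] (rows listed top to bottom)

image of 1: 1
image of cos x: -cos x - (3/2)sin x
image of sin x: (3/2)cos x - sin x
image of cos 2x: cos 2x - 3sin 2x
image of sin 2x: 3cos 2x + sin 2x
each image's coordinates form column j of the matrix


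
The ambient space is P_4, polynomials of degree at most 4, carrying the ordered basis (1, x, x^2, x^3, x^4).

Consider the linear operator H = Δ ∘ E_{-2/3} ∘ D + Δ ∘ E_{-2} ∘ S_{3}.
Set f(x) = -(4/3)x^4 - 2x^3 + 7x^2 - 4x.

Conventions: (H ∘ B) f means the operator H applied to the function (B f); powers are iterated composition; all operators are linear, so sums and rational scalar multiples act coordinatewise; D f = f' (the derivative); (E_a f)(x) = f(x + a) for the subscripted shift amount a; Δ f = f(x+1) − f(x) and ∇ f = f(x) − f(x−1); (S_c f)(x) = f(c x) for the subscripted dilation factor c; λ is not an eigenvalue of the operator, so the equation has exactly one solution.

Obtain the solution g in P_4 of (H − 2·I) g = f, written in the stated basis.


g(x) = (2/3)x^4 + 109x^3 + 3929x^2 + (139207/6)x - 160895/36

write g with unknown coordinates in the stated basis and equate coefficients in (H − 2·I) g = f
solving from the highest basis element down gives g = (2/3)x^4 + 109x^3 + 3929x^2 + (139207/6)x - 160895/36
check: H g = 216x^3 + 7865x^2 + (139195/3)x - 160895/18
so H g − 2·g = -(4/3)x^4 - 2x^3 + 7x^2 - 4x = f ✓


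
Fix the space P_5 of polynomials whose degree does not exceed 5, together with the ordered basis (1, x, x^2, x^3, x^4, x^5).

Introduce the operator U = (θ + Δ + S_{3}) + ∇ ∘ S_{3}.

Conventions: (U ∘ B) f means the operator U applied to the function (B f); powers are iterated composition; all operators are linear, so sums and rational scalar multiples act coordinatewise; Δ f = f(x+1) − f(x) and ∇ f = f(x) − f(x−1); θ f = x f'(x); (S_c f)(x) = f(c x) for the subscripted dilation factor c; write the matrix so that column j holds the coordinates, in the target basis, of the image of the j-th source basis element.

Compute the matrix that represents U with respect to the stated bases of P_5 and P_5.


the matrix is [[1, 4, -8, 28, -80, 244]; [0, 4, 20, -78, 328, -1210]; [0, 0, 11, 84, -480, 2440]; [0, 0, 0, 30, 328, -2420]; [0, 0, 0, 0, 85, 1220]; [0, 0, 0, 0, 0, 248]] (rows listed top to bottom)

image of 1: 1
image of x: 4x + 4
image of x^2: 11x^2 + 20x - 8
image of x^3: 30x^3 + 84x^2 - 78x + 28
image of x^4: 85x^4 + 328x^3 - 480x^2 + 328x - 80
image of x^5: 248x^5 + 1220x^4 - 2420x^3 + 2440x^2 - 1210x + 244
each image's coordinates form column j of the matrix


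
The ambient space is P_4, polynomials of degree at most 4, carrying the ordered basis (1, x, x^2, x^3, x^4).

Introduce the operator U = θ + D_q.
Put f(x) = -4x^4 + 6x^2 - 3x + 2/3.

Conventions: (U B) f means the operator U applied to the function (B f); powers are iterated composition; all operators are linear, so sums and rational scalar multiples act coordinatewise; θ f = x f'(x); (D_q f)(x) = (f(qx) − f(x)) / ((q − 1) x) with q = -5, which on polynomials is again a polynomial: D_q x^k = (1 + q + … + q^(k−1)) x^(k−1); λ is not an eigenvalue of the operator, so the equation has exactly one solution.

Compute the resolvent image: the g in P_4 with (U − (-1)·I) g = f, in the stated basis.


g(x) = -(4/5)x^4 - (104/5)x^3 + (738/5)x^2 + (2937/10)x - 8791/30

write g with unknown coordinates in the stated basis and equate coefficients in (U − (-1)·I) g = f
solving from the highest basis element down gives g = -(4/5)x^4 - (104/5)x^3 + (738/5)x^2 + (2937/10)x - 8791/30
check: U g = -(16/5)x^4 + (104/5)x^3 - (708/5)x^2 - (2967/10)x + 2937/10
so U g − (-1)·g = -4x^4 + 6x^2 - 3x + 2/3 = f ✓


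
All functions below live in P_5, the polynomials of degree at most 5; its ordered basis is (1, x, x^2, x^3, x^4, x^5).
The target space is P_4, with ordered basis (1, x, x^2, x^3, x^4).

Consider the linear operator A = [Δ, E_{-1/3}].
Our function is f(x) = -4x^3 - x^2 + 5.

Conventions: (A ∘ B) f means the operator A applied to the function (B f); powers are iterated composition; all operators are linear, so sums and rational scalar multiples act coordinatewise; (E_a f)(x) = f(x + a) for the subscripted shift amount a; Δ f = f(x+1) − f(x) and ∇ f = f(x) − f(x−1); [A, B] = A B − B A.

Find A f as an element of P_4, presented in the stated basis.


E_{-1/3} f = -4x^3 + 3x^2 - (2/3)x + 136/27
Δ E_{-1/3} f = -12x^2 - 6x - 5/3
Δ f = -12x^2 - 14x - 5
E_{-1/3} Δ f = -12x^2 - 6x - 5/3
[Δ, E_{-1/3}] f = 0

the result is g(x) = 0


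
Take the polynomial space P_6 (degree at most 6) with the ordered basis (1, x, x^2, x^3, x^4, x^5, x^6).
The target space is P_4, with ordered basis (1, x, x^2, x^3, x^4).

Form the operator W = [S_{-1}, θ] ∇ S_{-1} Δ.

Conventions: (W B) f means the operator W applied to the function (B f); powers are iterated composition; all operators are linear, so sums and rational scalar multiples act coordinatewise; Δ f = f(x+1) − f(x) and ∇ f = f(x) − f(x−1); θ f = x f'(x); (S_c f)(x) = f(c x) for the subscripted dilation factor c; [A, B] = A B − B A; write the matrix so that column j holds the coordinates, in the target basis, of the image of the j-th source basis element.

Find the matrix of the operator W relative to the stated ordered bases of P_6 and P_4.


image of 1: 0
image of x: 0
image of x^2: 0
image of x^3: 0
image of x^4: 0
image of x^5: 0
image of x^6: 0
each image's coordinates form column j of the matrix

the matrix is [[0, 0, 0, 0, 0, 0, 0]; [0, 0, 0, 0, 0, 0, 0]; [0, 0, 0, 0, 0, 0, 0]; [0, 0, 0, 0, 0, 0, 0]; [0, 0, 0, 0, 0, 0, 0]] (rows listed top to bottom)


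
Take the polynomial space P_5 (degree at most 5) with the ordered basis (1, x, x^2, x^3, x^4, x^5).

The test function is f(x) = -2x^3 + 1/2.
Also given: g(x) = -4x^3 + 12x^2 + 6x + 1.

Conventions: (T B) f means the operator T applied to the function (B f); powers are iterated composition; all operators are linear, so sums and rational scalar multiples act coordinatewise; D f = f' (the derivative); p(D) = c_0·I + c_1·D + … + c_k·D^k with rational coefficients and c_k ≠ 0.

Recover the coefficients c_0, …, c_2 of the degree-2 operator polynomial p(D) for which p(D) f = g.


D^0 f = -2x^3 + 1/2
D^1 f = -6x^2
D^2 f = -12x
matching coefficients of g against c_0 f + c_1 Df + … from the top degree down determines the c_i
solution: c_0 = 2, c_1 = -2, c_2 = -1/2

p(D) = 2·I − 2·D − (1/2)·D^2, i.e. c_0 = 2, c_1 = -2, c_2 = -1/2


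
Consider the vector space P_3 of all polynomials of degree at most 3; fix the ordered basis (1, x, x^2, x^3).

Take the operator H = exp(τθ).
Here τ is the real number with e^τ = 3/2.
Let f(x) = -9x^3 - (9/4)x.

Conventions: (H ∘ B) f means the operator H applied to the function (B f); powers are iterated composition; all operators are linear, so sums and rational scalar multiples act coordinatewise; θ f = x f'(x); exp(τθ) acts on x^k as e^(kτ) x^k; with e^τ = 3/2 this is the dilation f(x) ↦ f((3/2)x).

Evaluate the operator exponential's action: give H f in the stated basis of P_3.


the image equals g(x) = -(243/8)x^3 - (27/8)x

exp(τθ) x^k = e^(kτ) x^k; with e^τ = 3/2 this sends x^k to (3/2)^k x^k
x ↦ 3/2 x
x^3 ↦ 27/8 x^3
applying this coordinatewise to f: exp(τθ) f = -(243/8)x^3 - (27/8)x


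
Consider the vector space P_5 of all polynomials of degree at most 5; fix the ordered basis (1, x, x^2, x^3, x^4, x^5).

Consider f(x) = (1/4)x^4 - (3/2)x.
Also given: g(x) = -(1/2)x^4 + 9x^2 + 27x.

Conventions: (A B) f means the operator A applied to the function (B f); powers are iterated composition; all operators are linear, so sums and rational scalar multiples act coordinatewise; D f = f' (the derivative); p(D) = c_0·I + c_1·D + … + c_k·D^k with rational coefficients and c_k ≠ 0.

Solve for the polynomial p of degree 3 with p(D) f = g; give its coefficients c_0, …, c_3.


D^0 f = (1/4)x^4 - (3/2)x
D^1 f = x^3 - 3/2
D^2 f = 3x^2
D^3 f = 6x
matching coefficients of g against c_0 f + c_1 Df + … from the top degree down determines the c_i
solution: c_0 = -2, c_1 = 0, c_2 = 3, c_3 = 4

p(D) = -2·I + 3·D^2 + 4·D^3, i.e. c_0 = -2, c_1 = 0, c_2 = 3, c_3 = 4


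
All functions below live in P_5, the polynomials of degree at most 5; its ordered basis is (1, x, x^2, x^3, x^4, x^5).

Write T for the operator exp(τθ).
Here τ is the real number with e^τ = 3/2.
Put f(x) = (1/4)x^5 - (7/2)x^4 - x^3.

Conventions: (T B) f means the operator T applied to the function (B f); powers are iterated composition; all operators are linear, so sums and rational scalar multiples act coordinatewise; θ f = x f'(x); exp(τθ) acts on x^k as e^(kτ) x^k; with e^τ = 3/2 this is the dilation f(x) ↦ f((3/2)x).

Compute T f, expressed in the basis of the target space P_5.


exp(τθ) x^k = e^(kτ) x^k; with e^τ = 3/2 this sends x^k to (3/2)^k x^k
x^3 ↦ 27/8 x^3
x^4 ↦ 81/16 x^4
x^5 ↦ 243/32 x^5
applying this coordinatewise to f: exp(τθ) f = (243/128)x^5 - (567/32)x^4 - (27/8)x^3

g(x) = (243/128)x^5 - (567/32)x^4 - (27/8)x^3


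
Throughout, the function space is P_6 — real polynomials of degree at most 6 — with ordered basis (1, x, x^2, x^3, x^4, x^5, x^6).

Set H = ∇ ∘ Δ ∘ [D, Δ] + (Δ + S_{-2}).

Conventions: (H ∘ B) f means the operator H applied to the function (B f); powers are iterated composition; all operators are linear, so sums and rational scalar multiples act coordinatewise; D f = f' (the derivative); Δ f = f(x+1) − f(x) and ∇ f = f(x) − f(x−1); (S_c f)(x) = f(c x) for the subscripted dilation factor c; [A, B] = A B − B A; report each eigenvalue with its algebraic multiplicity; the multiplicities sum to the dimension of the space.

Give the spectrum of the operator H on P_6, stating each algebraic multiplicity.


image of 1: 1
image of x: -2x + 1
image of x^2: 4x^2 + 2x + 1
image of x^3: -8x^3 + 3x^2 + 3x + 1
image of x^4: 16x^4 + 4x^3 + 6x^2 + 4x + 1
image of x^5: -32x^5 + 5x^4 + 10x^3 + 10x^2 + 5x + 1
image of x^6: 64x^6 + 6x^5 + 15x^4 + 20x^3 + 15x^2 + 6x + 1
the matrix is upper triangular; its diagonal is (1, -2, 4, -8, 16, -32, 64)
for a triangular matrix the eigenvalues are the diagonal entries, with algebraic multiplicity their repetition count

λ = -32 (multiplicity 1), λ = -8 (multiplicity 1), λ = -2 (multiplicity 1), λ = 1 (multiplicity 1), λ = 4 (multiplicity 1), λ = 16 (multiplicity 1), λ = 64 (multiplicity 1)


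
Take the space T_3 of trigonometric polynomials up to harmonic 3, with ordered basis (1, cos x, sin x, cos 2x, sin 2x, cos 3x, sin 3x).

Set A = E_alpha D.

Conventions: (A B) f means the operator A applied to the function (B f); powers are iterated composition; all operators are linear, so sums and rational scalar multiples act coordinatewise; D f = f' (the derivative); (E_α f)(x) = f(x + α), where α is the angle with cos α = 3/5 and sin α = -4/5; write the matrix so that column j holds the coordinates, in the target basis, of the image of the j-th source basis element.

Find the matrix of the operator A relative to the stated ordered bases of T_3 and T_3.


the matrix is [[0, 0, 0, 0, 0, 0, 0]; [0, 4/5, 3/5, 0, 0, 0, 0]; [0, -3/5, 4/5, 0, 0, 0, 0]; [0, 0, 0, 48/25, -14/25, 0, 0]; [0, 0, 0, 14/25, 48/25, 0, 0]; [0, 0, 0, 0, 0, 132/125, -351/125]; [0, 0, 0, 0, 0, 351/125, 132/125]] (rows listed top to bottom)

image of 1: 0
image of cos x: (4/5)cos x - (3/5)sin x
image of sin x: (3/5)cos x + (4/5)sin x
image of cos 2x: (48/25)cos 2x + (14/25)sin 2x
image of sin 2x: -(14/25)cos 2x + (48/25)sin 2x
image of cos 3x: (132/125)cos 3x + (351/125)sin 3x
image of sin 3x: -(351/125)cos 3x + (132/125)sin 3x
each image's coordinates form column j of the matrix


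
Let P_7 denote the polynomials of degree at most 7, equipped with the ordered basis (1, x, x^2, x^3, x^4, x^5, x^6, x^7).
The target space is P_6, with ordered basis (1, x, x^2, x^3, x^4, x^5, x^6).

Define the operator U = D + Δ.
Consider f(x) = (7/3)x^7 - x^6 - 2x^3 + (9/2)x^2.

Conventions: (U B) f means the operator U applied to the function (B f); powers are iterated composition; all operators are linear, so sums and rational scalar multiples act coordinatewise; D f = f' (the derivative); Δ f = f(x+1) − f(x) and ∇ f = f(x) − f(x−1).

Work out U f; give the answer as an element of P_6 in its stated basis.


D f = (49/3)x^6 - 6x^5 - 6x^2 + 9x
Δ f = (49/3)x^6 + 43x^5 + (200/3)x^4 + (185/3)x^3 + 28x^2 + (40/3)x + 23/6
(D + Δ) f = (98/3)x^6 + 37x^5 + (200/3)x^4 + (185/3)x^3 + 22x^2 + (67/3)x + 23/6

the result is g(x) = (98/3)x^6 + 37x^5 + (200/3)x^4 + (185/3)x^3 + 22x^2 + (67/3)x + 23/6


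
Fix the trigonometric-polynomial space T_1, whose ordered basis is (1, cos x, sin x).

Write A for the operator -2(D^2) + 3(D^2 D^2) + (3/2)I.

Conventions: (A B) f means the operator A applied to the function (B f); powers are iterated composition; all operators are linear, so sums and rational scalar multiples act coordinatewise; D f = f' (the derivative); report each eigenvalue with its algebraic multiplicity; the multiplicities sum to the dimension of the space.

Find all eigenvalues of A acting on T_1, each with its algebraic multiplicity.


λ = 3/2 (multiplicity 1), λ = 13/2 (multiplicity 2)

image of 1: 3/2
image of cos x: (13/2)cos x
image of sin x: (13/2)sin x
the matrix is diagonal; its diagonal is (3/2, 13/2, 13/2)
for a triangular matrix the eigenvalues are the diagonal entries, with algebraic multiplicity their repetition count


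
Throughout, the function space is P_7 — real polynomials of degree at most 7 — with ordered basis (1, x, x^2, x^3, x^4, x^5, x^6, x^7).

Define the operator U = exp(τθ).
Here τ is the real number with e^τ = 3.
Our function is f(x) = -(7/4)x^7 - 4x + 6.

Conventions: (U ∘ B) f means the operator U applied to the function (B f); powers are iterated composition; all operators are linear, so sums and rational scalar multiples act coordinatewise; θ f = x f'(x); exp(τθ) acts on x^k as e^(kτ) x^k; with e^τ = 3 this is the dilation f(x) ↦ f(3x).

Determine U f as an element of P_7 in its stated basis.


g(x) = -(15309/4)x^7 - 12x + 6

exp(τθ) x^k = e^(kτ) x^k; with e^τ = 3 this sends x^k to 3^k x^k
x ↦ 3 x
x^7 ↦ 2187 x^7
applying this coordinatewise to f: exp(τθ) f = -(15309/4)x^7 - 12x + 6


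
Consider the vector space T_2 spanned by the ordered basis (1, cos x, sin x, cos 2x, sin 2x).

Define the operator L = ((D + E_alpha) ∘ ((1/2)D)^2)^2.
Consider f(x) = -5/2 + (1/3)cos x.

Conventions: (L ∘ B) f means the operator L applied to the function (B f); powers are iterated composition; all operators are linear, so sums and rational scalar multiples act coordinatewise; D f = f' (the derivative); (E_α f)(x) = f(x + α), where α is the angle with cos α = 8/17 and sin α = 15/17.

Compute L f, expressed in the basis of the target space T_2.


D f = -(1/3)sin x
((1/2)D) f = -(1/6)sin x
D ((1/2)D) f = -(1/6)cos x
((1/2)D) ((1/2)D) f = -(1/12)cos x
D ((1/2)D)^2 f = (1/12)sin x
E_alpha ((1/2)D)^2 f = -(2/51)cos x + (5/68)sin x
(D + E_alpha) ((1/2)D)^2 f = -(2/51)cos x + (8/51)sin x
D ((D + E_alpha) ∘ ((1/2)D)^2) f = (8/51)cos x + (2/51)sin x
((1/2)D) ((D + E_alpha) ∘ ((1/2)D)^2) f = (4/51)cos x + (1/51)sin x
D ((1/2)D) ((D + E_alpha) ∘ ((1/2)D)^2) f = (1/51)cos x - (4/51)sin x
((1/2)D) ((1/2)D) ((D + E_alpha) ∘ ((1/2)D)^2) f = (1/102)cos x - (2/51)sin x
D ((1/2)D)^2 ((D + E_alpha) ∘ ((1/2)D)^2) f = -(2/51)cos x - (1/102)sin x
E_alpha ((1/2)D)^2 ((D + E_alpha) ∘ ((1/2)D)^2) f = -(26/867)cos x - (47/1734)sin x
(D + E_alpha) ((1/2)D)^2 ((D + E_alpha) ∘ ((1/2)D)^2) f = -(20/289)cos x - (32/867)sin x

the result is g(x) = -(20/289)cos x - (32/867)sin x


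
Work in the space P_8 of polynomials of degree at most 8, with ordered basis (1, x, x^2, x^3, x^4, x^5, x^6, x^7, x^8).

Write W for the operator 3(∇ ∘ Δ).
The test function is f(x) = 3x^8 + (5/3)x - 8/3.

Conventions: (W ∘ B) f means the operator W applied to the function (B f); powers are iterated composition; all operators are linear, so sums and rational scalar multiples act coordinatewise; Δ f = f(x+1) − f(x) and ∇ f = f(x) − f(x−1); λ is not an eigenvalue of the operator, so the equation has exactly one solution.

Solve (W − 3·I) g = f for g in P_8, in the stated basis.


the result is g(x) = -x^8 - 56x^6 - 1820x^4 - 23576x^2 - (5/9)x - 458146/9

write g with unknown coordinates in the stated basis and equate coefficients in (W − 3·I) g = f
solving from the highest basis element down gives g = -x^8 - 56x^6 - 1820x^4 - 23576x^2 - (5/9)x - 458146/9
check: W g = -168x^6 - 5460x^4 - 70728x^2 - 152718
so W g − 3·g = 3x^8 + (5/3)x - 8/3 = f ✓


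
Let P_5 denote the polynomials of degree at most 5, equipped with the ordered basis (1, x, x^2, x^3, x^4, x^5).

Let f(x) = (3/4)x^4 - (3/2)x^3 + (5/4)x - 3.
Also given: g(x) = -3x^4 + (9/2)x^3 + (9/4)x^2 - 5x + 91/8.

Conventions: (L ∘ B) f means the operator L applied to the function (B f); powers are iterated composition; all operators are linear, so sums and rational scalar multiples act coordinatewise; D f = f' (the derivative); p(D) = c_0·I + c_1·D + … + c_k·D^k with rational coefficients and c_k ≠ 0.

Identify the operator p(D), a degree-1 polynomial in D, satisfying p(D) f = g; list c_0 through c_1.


D^0 f = (3/4)x^4 - (3/2)x^3 + (5/4)x - 3
D^1 f = 3x^3 - (9/2)x^2 + 5/4
matching coefficients of g against c_0 f + c_1 Df + … from the top degree down determines the c_i
solution: c_0 = -4, c_1 = -1/2

c_0 = -4, c_1 = -1/2


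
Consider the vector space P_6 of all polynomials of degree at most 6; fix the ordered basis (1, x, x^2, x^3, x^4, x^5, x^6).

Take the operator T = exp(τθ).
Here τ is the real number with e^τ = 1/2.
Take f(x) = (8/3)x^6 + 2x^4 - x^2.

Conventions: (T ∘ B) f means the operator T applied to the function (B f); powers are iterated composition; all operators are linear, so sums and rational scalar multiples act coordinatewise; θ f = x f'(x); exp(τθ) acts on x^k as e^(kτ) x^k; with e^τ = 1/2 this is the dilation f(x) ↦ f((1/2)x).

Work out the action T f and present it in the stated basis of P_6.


the image equals g(x) = (1/24)x^6 + (1/8)x^4 - (1/4)x^2

exp(τθ) x^k = e^(kτ) x^k; with e^τ = 1/2 this sends x^k to (1/2)^k x^k
x^2 ↦ 1/4 x^2
x^4 ↦ 1/16 x^4
x^6 ↦ 1/64 x^6
applying this coordinatewise to f: exp(τθ) f = (1/24)x^6 + (1/8)x^4 - (1/4)x^2


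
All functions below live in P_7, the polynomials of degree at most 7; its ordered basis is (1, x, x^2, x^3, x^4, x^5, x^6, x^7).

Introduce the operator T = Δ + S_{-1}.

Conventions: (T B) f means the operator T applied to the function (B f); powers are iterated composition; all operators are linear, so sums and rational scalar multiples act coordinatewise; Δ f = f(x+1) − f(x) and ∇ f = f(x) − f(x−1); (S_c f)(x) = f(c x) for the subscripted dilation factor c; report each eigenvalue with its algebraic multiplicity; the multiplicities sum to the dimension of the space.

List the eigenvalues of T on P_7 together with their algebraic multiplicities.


λ = -1 (multiplicity 4), λ = 1 (multiplicity 4)

image of 1: 1
image of x: -x + 1
image of x^2: x^2 + 2x + 1
image of x^3: -x^3 + 3x^2 + 3x + 1
image of x^4: x^4 + 4x^3 + 6x^2 + 4x + 1
image of x^5: -x^5 + 5x^4 + 10x^3 + 10x^2 + 5x + 1
image of x^6: x^6 + 6x^5 + 15x^4 + 20x^3 + 15x^2 + 6x + 1
image of x^7: -x^7 + 7x^6 + 21x^5 + 35x^4 + 35x^3 + 21x^2 + 7x + 1
the matrix is upper triangular; its diagonal is (1, -1, 1, -1, 1, -1, 1, -1)
for a triangular matrix the eigenvalues are the diagonal entries, with algebraic multiplicity their repetition count


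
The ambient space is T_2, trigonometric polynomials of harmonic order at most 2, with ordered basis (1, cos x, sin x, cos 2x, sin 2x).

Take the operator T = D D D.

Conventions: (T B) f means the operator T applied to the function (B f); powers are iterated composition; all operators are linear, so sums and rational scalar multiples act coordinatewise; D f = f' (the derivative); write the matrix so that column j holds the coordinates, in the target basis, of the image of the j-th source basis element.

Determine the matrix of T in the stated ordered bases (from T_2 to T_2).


image of 1: 0
image of cos x: sin x
image of sin x: -cos x
image of cos 2x: 8sin 2x
image of sin 2x: -8cos 2x
each image's coordinates form column j of the matrix

the matrix is [[0, 0, 0, 0, 0]; [0, 0, -1, 0, 0]; [0, 1, 0, 0, 0]; [0, 0, 0, 0, -8]; [0, 0, 0, 8, 0]] (rows listed top to bottom)


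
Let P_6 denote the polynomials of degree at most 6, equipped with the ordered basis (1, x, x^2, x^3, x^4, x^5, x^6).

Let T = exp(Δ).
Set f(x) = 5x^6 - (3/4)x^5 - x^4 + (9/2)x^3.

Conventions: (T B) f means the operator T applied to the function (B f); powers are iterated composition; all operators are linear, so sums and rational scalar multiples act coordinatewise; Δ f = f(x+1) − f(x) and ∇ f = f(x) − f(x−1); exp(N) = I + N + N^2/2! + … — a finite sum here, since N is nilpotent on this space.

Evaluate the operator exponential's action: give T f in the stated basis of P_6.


order-1 term: 30x^5 + (285/4)x^4 + (177/2)x^3 + 75x^2 + (143/4)x + 31/4
order-2 term: 75x^4 + (585/2)x^3 + (993/2)x^2 + (1701/4)x + 601/4
order-3 term: 100x^3 + (885/2)x^2 + (1447/2)x + 1719/4
order-4 term: 75x^2 + (1185/4)x + 633/2
order-5 term: 30x + 297/4
order-6 term: 5
the series for exp(Δ) f terminates at order 6
exp(Δ) f = 5x^6 + (117/4)x^5 + (581/4)x^4 + (971/2)x^3 + 1089x^2 + (6043/4)x + 1967/2

g(x) = 5x^6 + (117/4)x^5 + (581/4)x^4 + (971/2)x^3 + 1089x^2 + (6043/4)x + 1967/2


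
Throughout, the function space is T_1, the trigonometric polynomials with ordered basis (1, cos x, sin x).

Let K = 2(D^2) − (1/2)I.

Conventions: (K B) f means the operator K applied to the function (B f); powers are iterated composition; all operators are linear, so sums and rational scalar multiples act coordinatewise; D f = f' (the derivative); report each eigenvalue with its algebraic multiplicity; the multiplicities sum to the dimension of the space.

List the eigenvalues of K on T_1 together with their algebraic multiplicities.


image of 1: -1/2
image of cos x: -(5/2)cos x
image of sin x: -(5/2)sin x
the matrix is diagonal; its diagonal is (-1/2, -5/2, -5/2)
for a triangular matrix the eigenvalues are the diagonal entries, with algebraic multiplicity their repetition count

λ = -5/2 (multiplicity 2), λ = -1/2 (multiplicity 1)


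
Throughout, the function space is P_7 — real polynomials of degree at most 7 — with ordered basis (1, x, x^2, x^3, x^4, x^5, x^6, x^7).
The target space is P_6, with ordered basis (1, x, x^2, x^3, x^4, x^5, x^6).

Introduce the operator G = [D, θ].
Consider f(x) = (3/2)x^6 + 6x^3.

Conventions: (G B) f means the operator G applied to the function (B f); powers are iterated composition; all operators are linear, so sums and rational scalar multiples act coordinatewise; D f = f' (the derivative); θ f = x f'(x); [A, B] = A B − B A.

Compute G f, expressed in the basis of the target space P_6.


the image equals g(x) = 9x^5 + 18x^2

θ f = 9x^6 + 18x^3
D θ f = 54x^5 + 54x^2
D f = 9x^5 + 18x^2
θ D f = 45x^5 + 36x^2
[D, θ] f = 9x^5 + 18x^2


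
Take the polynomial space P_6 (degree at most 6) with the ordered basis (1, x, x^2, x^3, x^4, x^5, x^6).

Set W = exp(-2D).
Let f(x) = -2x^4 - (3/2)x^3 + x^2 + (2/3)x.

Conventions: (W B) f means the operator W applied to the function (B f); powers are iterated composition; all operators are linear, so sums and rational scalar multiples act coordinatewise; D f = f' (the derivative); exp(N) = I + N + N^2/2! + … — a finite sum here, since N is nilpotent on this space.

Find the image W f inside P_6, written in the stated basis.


order-1 term: 16x^3 + 9x^2 - 4x - 4/3
order-2 term: -48x^2 - 18x + 4
order-3 term: 64x + 12
order-4 term: -32
the series for exp(-2D) f terminates at order 4
exp(-2D) f = -2x^4 + (29/2)x^3 - 38x^2 + (128/3)x - 52/3

the result is g(x) = -2x^4 + (29/2)x^3 - 38x^2 + (128/3)x - 52/3


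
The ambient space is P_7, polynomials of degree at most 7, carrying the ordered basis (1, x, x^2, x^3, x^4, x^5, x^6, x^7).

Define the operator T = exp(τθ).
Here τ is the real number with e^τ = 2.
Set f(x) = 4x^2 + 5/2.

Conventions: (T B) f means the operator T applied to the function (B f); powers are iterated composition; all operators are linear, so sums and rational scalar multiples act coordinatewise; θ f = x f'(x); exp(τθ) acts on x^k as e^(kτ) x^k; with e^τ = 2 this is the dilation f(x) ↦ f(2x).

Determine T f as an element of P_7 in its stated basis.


g(x) = 16x^2 + 5/2

exp(τθ) x^k = e^(kτ) x^k; with e^τ = 2 this sends x^k to 2^k x^k
x^2 ↦ 4 x^2
applying this coordinatewise to f: exp(τθ) f = 16x^2 + 5/2


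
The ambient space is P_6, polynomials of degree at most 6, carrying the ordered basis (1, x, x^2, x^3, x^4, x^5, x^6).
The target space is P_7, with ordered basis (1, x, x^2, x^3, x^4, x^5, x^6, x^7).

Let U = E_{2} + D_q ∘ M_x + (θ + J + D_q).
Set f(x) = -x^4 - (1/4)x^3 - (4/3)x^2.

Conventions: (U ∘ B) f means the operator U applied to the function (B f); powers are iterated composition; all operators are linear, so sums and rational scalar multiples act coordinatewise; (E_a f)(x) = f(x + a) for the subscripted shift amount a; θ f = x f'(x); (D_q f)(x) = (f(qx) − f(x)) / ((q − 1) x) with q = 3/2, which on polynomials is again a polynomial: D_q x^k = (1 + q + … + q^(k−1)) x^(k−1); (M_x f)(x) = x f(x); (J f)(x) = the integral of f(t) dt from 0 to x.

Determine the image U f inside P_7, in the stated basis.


the image equals g(x) = -(1/5)x^5 - (73/4)x^4 - (5645/288)x^3 - (1777/48)x^2 - (131/3)x - 70/3

E_{2} f = -x^4 - (33/4)x^3 - (161/6)x^2 - (121/3)x - 70/3
M_x f = -x^5 - (1/4)x^4 - (4/3)x^3
D_q M_x f = -(211/16)x^4 - (65/32)x^3 - (19/3)x^2
θ f = -4x^4 - (3/4)x^3 - (8/3)x^2
J f = -(1/5)x^5 - (1/16)x^4 - (4/9)x^3
D_q f = -(65/8)x^3 - (19/16)x^2 - (10/3)x
(θ + J + D_q) f = -(1/5)x^5 - (65/16)x^4 - (671/72)x^3 - (185/48)x^2 - (10/3)x
(E_{2} + D_q ∘ M_x + (θ + J + D_q)) f = -(1/5)x^5 - (73/4)x^4 - (5645/288)x^3 - (1777/48)x^2 - (131/3)x - 70/3


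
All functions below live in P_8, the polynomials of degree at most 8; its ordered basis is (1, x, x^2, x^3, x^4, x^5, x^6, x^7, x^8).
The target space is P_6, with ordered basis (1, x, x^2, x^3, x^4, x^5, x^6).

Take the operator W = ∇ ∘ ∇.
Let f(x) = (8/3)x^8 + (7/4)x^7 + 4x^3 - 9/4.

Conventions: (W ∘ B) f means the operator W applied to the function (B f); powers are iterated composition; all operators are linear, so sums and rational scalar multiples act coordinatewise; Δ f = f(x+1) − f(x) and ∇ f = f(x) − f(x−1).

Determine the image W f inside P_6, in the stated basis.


∇ f = (64/3)x^7 - (749/12)x^6 + (1351/12)x^5 - (1505/12)x^4 + (1057/12)x^3 - (311/12)x^2 - (35/12)x + 37/12
∇ ∇ f = (448/3)x^6 - (1645/2)x^5 + (13475/6)x^4 - (7245/2)x^3 + (21161/6)x^2 - (3809/2)x + 2597/6

g(x) = (448/3)x^6 - (1645/2)x^5 + (13475/6)x^4 - (7245/2)x^3 + (21161/6)x^2 - (3809/2)x + 2597/6


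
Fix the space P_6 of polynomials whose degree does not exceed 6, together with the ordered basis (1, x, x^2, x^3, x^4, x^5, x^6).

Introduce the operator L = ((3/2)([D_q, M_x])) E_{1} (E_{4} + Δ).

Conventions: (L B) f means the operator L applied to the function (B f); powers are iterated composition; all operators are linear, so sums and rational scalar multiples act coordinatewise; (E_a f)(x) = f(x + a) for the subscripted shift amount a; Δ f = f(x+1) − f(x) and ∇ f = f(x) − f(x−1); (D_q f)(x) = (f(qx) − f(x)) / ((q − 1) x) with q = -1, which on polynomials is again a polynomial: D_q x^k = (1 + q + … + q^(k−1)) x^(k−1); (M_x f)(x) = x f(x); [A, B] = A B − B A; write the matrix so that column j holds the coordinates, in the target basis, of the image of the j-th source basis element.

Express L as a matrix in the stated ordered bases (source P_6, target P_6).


the matrix is [[3/2, 9, 42, 198, 960, 4734, 23532]; [0, -3/2, -18, -126, -792, -4800, -28404]; [0, 0, 3/2, 27, 252, 1980, 14400]; [0, 0, 0, -3/2, -36, -420, -3960]; [0, 0, 0, 0, 3/2, 45, 630]; [0, 0, 0, 0, 0, -3/2, -54]; [0, 0, 0, 0, 0, 0, 3/2]] (rows listed top to bottom)

image of 1: 3/2
image of x: -(3/2)x + 9
image of x^2: (3/2)x^2 - 18x + 42
image of x^3: -(3/2)x^3 + 27x^2 - 126x + 198
image of x^4: (3/2)x^4 - 36x^3 + 252x^2 - 792x + 960
image of x^5: -(3/2)x^5 + 45x^4 - 420x^3 + 1980x^2 - 4800x + 4734
image of x^6: (3/2)x^6 - 54x^5 + 630x^4 - 3960x^3 + 14400x^2 - 28404x + 23532
each image's coordinates form column j of the matrix


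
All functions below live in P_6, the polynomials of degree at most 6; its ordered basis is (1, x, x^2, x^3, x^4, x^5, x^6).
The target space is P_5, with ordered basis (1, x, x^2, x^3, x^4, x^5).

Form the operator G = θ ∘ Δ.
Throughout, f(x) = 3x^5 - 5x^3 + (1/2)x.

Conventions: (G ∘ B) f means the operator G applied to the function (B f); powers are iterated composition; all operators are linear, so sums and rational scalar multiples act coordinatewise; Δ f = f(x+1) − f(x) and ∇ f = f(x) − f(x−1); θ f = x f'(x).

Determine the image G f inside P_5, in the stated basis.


the result is g(x) = 60x^4 + 90x^3 + 30x^2

Δ f = 15x^4 + 30x^3 + 15x^2 - 3/2
θ Δ f = 60x^4 + 90x^3 + 30x^2


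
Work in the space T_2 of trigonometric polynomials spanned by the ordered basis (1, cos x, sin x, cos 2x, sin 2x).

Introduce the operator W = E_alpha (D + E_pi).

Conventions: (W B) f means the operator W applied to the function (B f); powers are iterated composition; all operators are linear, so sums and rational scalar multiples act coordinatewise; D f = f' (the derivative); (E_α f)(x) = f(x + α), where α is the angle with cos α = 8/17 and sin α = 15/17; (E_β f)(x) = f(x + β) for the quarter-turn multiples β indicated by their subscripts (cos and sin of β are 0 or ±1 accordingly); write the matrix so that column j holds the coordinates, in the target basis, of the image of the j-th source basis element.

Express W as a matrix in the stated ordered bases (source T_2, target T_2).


the matrix is [[1, 0, 0, 0, 0]; [0, -23/17, -7/17, 0, 0]; [0, 7/17, -23/17, 0, 0]; [0, 0, 0, -641/289, -82/289]; [0, 0, 0, 82/289, -641/289]] (rows listed top to bottom)

image of 1: 1
image of cos x: -(23/17)cos x + (7/17)sin x
image of sin x: -(7/17)cos x - (23/17)sin x
image of cos 2x: -(641/289)cos 2x + (82/289)sin 2x
image of sin 2x: -(82/289)cos 2x - (641/289)sin 2x
each image's coordinates form column j of the matrix


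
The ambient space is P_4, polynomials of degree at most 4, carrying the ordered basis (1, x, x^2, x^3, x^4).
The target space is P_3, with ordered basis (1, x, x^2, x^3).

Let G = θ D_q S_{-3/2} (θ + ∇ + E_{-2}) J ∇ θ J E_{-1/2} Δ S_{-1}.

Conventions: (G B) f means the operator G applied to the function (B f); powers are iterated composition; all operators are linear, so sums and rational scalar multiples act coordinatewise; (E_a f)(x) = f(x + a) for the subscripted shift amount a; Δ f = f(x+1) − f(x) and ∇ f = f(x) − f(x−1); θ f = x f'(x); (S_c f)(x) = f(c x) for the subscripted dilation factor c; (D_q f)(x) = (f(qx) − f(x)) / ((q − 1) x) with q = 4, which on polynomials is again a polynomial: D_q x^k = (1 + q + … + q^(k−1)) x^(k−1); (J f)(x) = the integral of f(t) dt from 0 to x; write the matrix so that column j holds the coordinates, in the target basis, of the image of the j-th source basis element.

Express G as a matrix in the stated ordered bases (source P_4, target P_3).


image of 1: 0
image of x: 0
image of x^2: (135/2)x
image of x^3: 1701x^2 + (2025/8)x
image of x^4: (103275/4)x^3 + 6804x^2 + (5535/4)x
each image's coordinates form column j of the matrix

the matrix is [[0, 0, 0, 0, 0]; [0, 0, 135/2, 2025/8, 5535/4]; [0, 0, 0, 1701, 6804]; [0, 0, 0, 0, 103275/4]] (rows listed top to bottom)


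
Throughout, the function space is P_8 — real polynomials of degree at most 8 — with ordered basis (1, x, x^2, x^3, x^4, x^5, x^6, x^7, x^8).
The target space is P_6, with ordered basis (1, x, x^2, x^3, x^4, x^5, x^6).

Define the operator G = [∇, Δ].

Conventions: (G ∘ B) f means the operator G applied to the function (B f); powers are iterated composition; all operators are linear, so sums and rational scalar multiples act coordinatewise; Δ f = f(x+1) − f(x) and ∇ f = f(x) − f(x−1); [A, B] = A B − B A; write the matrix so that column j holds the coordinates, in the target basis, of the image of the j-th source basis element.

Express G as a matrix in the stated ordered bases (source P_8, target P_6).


image of 1: 0
image of x: 0
image of x^2: 0
image of x^3: 0
image of x^4: 0
image of x^5: 0
image of x^6: 0
image of x^7: 0
image of x^8: 0
each image's coordinates form column j of the matrix

the matrix is [[0, 0, 0, 0, 0, 0, 0, 0, 0]; [0, 0, 0, 0, 0, 0, 0, 0, 0]; [0, 0, 0, 0, 0, 0, 0, 0, 0]; [0, 0, 0, 0, 0, 0, 0, 0, 0]; [0, 0, 0, 0, 0, 0, 0, 0, 0]; [0, 0, 0, 0, 0, 0, 0, 0, 0]; [0, 0, 0, 0, 0, 0, 0, 0, 0]] (rows listed top to bottom)


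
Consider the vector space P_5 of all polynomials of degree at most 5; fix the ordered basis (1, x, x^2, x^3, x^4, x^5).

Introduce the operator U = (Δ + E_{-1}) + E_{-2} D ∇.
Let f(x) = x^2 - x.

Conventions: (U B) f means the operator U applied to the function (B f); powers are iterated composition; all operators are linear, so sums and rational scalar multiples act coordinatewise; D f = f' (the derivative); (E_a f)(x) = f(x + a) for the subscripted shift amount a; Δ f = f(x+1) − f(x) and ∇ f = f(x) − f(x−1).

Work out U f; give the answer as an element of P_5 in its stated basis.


g(x) = x^2 - x + 4

Δ f = 2x
E_{-1} f = x^2 - 3x + 2
(Δ + E_{-1}) f = x^2 - x + 2
∇ f = 2x - 2
D ∇ f = 2
E_{-2} D ∇ f = 2
((Δ + E_{-1}) + E_{-2} D ∇) f = x^2 - x + 4


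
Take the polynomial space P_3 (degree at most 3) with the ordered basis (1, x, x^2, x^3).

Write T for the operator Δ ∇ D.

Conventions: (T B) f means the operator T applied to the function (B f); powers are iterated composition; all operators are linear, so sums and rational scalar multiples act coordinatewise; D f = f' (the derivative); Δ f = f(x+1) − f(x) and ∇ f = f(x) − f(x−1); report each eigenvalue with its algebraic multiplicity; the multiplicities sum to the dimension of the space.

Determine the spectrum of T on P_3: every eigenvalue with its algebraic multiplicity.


λ = 0 (multiplicity 4)

image of 1: 0
image of x: 0
image of x^2: 0
image of x^3: 6
the matrix is upper triangular; its diagonal is (0, 0, 0, 0)
for a triangular matrix the eigenvalues are the diagonal entries, with algebraic multiplicity their repetition count


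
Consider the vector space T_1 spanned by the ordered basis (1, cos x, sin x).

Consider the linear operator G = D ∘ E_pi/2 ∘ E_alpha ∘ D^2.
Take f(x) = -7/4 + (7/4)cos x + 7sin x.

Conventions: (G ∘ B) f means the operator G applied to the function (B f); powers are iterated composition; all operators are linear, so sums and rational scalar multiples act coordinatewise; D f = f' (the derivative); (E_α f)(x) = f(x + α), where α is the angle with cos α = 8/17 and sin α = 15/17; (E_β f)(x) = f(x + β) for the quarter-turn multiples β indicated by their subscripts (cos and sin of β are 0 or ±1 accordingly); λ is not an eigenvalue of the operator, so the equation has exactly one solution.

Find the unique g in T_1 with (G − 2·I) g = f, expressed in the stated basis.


write g with unknown coordinates in the stated basis and equate coefficients in (G − 2·I) g = f
solving from the highest basis element down gives g = 7/8 - (301/106)cos x - (623/212)sin x
check: G g = -(833/212)cos x + (119/106)sin x
so G g − 2·g = -7/4 + (7/4)cos x + 7sin x = f ✓

the result is g(x) = 7/8 - (301/106)cos x - (623/212)sin x


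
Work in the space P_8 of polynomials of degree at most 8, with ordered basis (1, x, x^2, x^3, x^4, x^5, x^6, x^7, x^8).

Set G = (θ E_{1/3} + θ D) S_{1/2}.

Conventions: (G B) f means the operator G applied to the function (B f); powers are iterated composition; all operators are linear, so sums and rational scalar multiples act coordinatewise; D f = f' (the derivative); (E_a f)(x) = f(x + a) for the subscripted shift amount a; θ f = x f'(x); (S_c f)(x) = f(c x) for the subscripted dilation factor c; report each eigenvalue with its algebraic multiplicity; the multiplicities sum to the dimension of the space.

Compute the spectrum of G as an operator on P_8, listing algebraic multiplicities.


λ = 0 (multiplicity 1), λ = 1/32 (multiplicity 1), λ = 7/128 (multiplicity 1), λ = 3/32 (multiplicity 1), λ = 5/32 (multiplicity 1), λ = 1/4 (multiplicity 1), λ = 3/8 (multiplicity 1), λ = 1/2 (multiplicity 2)

image of 1: 0
image of x: (1/2)x
image of x^2: (1/2)x^2 + (2/3)x
image of x^3: (3/8)x^3 + x^2 + (1/24)x
image of x^4: (1/4)x^4 + x^3 + (1/12)x^2 + (1/108)x
image of x^5: (5/32)x^5 + (5/6)x^4 + (5/48)x^3 + (5/216)x^2 + (5/2592)x
image of x^6: (3/32)x^6 + (5/8)x^5 + (5/48)x^4 + (5/144)x^3 + (5/864)x^2 + (1/2592)x
image of x^7: (7/128)x^7 + (7/16)x^6 + (35/384)x^5 + (35/864)x^4 + (35/3456)x^3 + (7/5184)x^2 + (7/93312)x
image of x^8: (1/32)x^8 + (7/24)x^7 + (7/96)x^6 + (35/864)x^5 + (35/2592)x^4 + (7/2592)x^3 + (7/23328)x^2 + (1/69984)x
the matrix is upper triangular; its diagonal is (0, 1/2, 1/2, 3/8, 1/4, 5/32, 3/32, 7/128, 1/32)
for a triangular matrix the eigenvalues are the diagonal entries, with algebraic multiplicity their repetition count


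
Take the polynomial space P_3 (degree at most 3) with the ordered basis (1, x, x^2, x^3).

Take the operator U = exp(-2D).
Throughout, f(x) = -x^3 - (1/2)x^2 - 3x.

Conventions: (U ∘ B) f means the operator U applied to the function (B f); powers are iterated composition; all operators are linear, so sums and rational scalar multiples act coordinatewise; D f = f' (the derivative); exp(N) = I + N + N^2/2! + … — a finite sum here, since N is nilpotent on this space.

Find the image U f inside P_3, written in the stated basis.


the result is g(x) = -x^3 + (11/2)x^2 - 13x + 12

order-1 term: 6x^2 + 2x + 6
order-2 term: -12x - 2
order-3 term: 8
the series for exp(-2D) f terminates at order 3
exp(-2D) f = -x^3 + (11/2)x^2 - 13x + 12


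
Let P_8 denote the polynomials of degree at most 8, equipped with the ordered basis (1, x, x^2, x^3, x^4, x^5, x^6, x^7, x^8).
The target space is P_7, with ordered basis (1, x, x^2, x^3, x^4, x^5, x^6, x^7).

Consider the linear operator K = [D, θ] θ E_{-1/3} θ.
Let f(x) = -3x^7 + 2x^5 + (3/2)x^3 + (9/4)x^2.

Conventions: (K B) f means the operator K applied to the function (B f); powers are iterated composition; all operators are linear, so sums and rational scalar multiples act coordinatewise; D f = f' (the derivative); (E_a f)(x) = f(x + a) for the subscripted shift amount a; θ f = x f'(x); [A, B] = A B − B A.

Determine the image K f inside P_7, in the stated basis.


θ f = -21x^7 + 10x^5 + (9/2)x^3 + (9/2)x^2
E_{-1/3} θ f = -21x^7 + 49x^6 - 39x^5 + (95/9)x^4 + (353/54)x^3 - (17/9)x^2 - (527/486)x + 220/729
θ E_{-1/3} θ f = -147x^7 + 294x^6 - 195x^5 + (380/9)x^4 + (353/18)x^3 - (34/9)x^2 - (527/486)x
θ (θ E_{-1/3}) θ f = -1029x^7 + 1764x^6 - 975x^5 + (1520/9)x^4 + (353/6)x^3 - (68/9)x^2 - (527/486)x
D θ (θ E_{-1/3}) θ f = -7203x^6 + 10584x^5 - 4875x^4 + (6080/9)x^3 + (353/2)x^2 - (136/9)x - 527/486
D (θ E_{-1/3}) θ f = -1029x^6 + 1764x^5 - 975x^4 + (1520/9)x^3 + (353/6)x^2 - (68/9)x - 527/486
θ D (θ E_{-1/3}) θ f = -6174x^6 + 8820x^5 - 3900x^4 + (1520/3)x^3 + (353/3)x^2 - (68/9)x
[D, θ] (θ E_{-1/3}) θ f = -1029x^6 + 1764x^5 - 975x^4 + (1520/9)x^3 + (353/6)x^2 - (68/9)x - 527/486

the image equals g(x) = -1029x^6 + 1764x^5 - 975x^4 + (1520/9)x^3 + (353/6)x^2 - (68/9)x - 527/486
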